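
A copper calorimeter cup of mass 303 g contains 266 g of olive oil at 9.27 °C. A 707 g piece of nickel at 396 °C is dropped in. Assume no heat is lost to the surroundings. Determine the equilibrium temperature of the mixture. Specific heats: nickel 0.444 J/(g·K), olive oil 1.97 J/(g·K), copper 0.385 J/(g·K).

T_f ≈ 136.4 °C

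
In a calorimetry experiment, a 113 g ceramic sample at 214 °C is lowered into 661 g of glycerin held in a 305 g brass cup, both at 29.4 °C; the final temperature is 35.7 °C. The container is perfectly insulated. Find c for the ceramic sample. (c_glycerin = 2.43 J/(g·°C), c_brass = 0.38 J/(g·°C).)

Setting the total heat transfer to zero:
113·c·(35.7 − 214) + 661·2.43·(35.7 − 29.4) + 305·0.38·(35.7 − 29.4) = 0
-20148 c = -10849
c = -10849/-20148 ≈ 0.5385 J/(g·°C)

c ≈ 0.538 J/(g·°C)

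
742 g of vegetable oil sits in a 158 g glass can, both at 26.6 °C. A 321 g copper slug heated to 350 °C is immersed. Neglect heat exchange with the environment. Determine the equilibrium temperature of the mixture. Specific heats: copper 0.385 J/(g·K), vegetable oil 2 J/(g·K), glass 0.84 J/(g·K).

Setting the total heat transfer to zero:
321*0.385*(T − 350) + 742*2*(T − 26.6) + 158*0.84*(T − 26.6) = 0
1740.3 T = 86260
T = 86260 / 1740.3 = 49.6 °C

T_f ≈ 49.6 °C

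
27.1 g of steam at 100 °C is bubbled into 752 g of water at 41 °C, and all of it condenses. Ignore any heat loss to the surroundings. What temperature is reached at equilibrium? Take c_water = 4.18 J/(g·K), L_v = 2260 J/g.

Energy balance with sensible and latent terms:
condense steam: −27.1·2260 = −61246
  condensed water 100 °C→T: 113.28(T − 100)
  original water: 3143.4(T − 41)
3256.6 T = 61246 + 11328 + 128878 = 201452
T ≈ 61.86 °C, under the boiling point, so the assumption holds.

T_f ≈ 61.9 °C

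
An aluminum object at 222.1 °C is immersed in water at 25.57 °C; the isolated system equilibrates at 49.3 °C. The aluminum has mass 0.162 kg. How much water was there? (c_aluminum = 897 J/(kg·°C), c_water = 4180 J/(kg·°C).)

m ≈ 0.253 kg

|Q_aluminum| = |Q_water|:
0.162·897·(222.1 − 49.3) = m·4180·(49.3 − 25.57)
99191 m = 25110  ⇒  m ≈ 0.2531 kg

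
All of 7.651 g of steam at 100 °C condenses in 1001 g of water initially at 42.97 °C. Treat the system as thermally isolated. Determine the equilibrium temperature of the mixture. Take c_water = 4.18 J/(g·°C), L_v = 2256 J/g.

T_f ≈ 47.5 °C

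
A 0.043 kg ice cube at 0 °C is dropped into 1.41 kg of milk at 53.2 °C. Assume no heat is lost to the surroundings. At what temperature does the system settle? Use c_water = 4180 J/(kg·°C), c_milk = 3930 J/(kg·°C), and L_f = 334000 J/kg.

T_f ≈ 49.0 °C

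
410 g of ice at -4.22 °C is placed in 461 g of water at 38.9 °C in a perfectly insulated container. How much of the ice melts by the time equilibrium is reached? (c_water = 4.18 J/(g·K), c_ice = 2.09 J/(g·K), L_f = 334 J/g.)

Cooling the water to 0 °C releases 461·4.18·38.9 = 74960 J.
Of that, 410·2.09·4.22 = 3616.1 J goes to bring the ice to 0 °C, leaving 71343 J.
To melt every bit of ice: 410·334 = 136940 J.
That's not enough to melt it all — equilibrium is at 0 °C with ice remaining.
m_melt = 71343 / L_f = 213.6 g.

m_melted ≈ 214 g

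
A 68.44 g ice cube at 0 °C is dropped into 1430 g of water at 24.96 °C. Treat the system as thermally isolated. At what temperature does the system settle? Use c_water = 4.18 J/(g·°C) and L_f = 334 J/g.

Setting the total heat transfer to zero:
melt ice: 68.44·334 = 22859
  meltwater 0→T: 68.44·4.18·T = 286.08 T
  water: 5977.4(T − 24.96)
6263.5 T = 149196 − 22859 = 126337
T ≈ 20.17 °C (positive, so assuming full melt was valid).

T_f ≈ 20.2 °C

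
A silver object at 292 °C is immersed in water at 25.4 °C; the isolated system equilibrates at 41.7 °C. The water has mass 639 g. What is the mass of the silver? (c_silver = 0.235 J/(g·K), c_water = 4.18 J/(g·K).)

|Q_silver| = |Q_water|:
m×0.235×(292 − 41.7) = 639×4.18×(41.7 − 25.4)
58.82 m = 43538  ⇒  m ≈ 740.2 g

m ≈ 740 g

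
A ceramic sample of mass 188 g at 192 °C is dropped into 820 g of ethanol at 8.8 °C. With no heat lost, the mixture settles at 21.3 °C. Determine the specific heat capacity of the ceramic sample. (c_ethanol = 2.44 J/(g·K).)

Heat lost by the ceramic sample = heat gained by the ethanol:
188×c×(192 − 21.3) = 820×2.44×(21.3 − 8.8)
32092 c = 25010  ⇒  c ≈ 0.7793 J/(g·K)

c ≈ 0.779 J/(g·K)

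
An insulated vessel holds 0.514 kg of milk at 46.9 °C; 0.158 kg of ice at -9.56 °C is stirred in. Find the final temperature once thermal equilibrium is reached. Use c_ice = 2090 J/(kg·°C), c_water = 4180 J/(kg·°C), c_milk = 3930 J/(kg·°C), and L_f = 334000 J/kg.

Energy conservation, ΣQ = 0:
warm ice to 0 °C: 0.158×2090×(0 − (-9.56)) = 3156.9
  melt ice: 0.158×334000 = 52772
  meltwater 0→T: 0.158×4180×T = 660.44 T
  milk cools: 0.514×3930×(T − 46.9) = 2020(T − 46.9)
2680.5 T = 94739 − 55929 = 38810
T ≈ 14.48 °C. Since T > 0 °C, the all-ice-melts assumption holds.

T_f ≈ 14.5 °C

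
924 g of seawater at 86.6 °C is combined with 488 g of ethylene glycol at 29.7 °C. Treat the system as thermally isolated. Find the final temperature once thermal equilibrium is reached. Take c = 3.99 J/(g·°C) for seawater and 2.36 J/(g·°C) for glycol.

T_f ≈ 73.1 °C

Let T be the final temperature. ΣQ_i = 0:
924×3.99×(T − 86.6) + 488×2.36×(T − 29.7) = 0
3686.8(T − 86.6) + 1151.7(T − 29.7) = 0
4838.4 T = 353478
T ≈ 73.06 °C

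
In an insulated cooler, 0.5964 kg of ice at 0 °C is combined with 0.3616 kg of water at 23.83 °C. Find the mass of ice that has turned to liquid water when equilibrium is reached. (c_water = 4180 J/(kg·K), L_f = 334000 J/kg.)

Heat available from the water dropping to 0 °C: 0.3616×4180×23.83 = 36019 J.
Fully melting the ice requires m_ice L_f = 0.5964×334000 = 199198 J.
Since 36019 < 199198 J, not all the ice melts; equilibrium is at 0 °C.
m_melt = 36019 / L_f = 0.1078 kg.

m_melted ≈ 0.108 kg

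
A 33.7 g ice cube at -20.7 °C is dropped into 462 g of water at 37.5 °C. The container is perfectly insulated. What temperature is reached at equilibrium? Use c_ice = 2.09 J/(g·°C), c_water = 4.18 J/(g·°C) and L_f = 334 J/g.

T_f ≈ 28.8 °C

Conservation of energy gives ΣQ = 0:
ice -20.7→0 °C: 33.7·2.09·20.7 = 1458; fusion: m_ice L_f = 33.7·334 = 11256; meltwater 0→T: 33.7·4.18·T = 140.87 T; water: 1931.2(T − 37.5)
2072 T = 72418 − 12714 = 59705
T ≈ 28.81 °C. Since T > 0 °C, the all-ice-melts assumption holds.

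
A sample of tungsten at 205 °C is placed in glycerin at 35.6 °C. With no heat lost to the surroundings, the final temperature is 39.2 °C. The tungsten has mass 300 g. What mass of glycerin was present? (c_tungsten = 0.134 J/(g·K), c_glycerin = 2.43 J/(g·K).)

Heat lost by the tungsten = heat gained by the glycerin:
300·0.134·(205 − 39.2) = m·2.43·(39.2 − 35.6)
8.748 m = 6665.2  ⇒  m ≈ 761.9 g

m ≈ 762 g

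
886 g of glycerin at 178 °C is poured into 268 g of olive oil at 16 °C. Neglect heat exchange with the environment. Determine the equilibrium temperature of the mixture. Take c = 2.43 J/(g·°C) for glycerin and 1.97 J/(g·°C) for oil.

T_f ≈ 146.1 °C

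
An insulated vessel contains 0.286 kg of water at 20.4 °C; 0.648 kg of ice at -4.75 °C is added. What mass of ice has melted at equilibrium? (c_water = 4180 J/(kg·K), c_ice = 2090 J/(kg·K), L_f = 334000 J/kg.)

m_melted ≈ 0.0538 kg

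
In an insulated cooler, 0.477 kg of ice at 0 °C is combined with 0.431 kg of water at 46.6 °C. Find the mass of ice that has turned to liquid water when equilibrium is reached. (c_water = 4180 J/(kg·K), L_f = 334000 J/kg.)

Heat available from the water dropping to 0 °C: 0.431·4180·46.6 = 83954 J.
Melting all 0.477 kg of ice would need 0.477·334000 = 159318 J.
83954 J < 159318 J, so only part of the ice melts and the system sits at 0 °C.
m_melted·334000 = 83954  ⇒  m_melted ≈ 0.2514 kg.

m_melted ≈ 0.251 kg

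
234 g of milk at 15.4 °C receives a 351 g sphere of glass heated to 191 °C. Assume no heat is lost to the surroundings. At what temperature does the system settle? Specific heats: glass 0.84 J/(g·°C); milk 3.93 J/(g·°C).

Net heat exchanged in the isolated system is zero:
351·0.84·(T − 191) + 234·3.93·(T − 15.4) = 0
294.84(T − 191) + 919.62(T − 15.4) = 0
1214.5 T = 70477
T = 70477/1214.5 ≈ 58.03 °C

T_f ≈ 58.0 °C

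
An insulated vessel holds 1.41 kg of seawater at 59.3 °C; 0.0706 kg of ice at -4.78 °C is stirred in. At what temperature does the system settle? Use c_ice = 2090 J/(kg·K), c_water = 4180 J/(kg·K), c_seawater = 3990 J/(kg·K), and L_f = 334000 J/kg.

Energy conservation, ΣQ = 0:
warm ice to 0 °C: 0.0706·2090·(0 − (-4.78)) = 705.31
  melt ice: 0.0706·334000 = 23580
  warm the meltwater: 295.11 T
  seawater: 5625.9(T − 59.3)
5921 T = 333616 − 24286 = 309330
T ≈ 52.24 °C. Since T > 0 °C, the all-ice-melts assumption holds.

T_f ≈ 52.2 °C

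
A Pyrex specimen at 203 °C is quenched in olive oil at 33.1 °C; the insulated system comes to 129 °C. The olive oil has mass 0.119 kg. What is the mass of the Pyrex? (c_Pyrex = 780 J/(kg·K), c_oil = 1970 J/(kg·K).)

Energy conservation, ΣQ = 0:
m×780×(129 − 203) + 0.119×1970×(129 − 33.1) = 0
-57720 m = -22482
m = -22482/-57720 ≈ 0.3895 kg

m ≈ 0.389 kg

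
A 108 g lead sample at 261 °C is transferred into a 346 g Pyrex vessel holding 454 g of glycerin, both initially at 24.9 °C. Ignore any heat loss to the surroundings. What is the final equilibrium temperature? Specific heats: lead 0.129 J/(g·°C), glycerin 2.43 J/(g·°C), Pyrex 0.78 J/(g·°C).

T_f ≈ 27.3 °C

Taking heat into each body as positive, Σ m c ΔT = 0:
108×0.129×(T − 261) + 454×2.43×(T − 24.9) + 346×0.78×(T − 24.9) = 0
(13.93 + 1103.2 + 269.88) T = 13.93×261 + 1103.2×24.9 + 269.88×24.9
T = 37826 / 1387 = 27.3 °C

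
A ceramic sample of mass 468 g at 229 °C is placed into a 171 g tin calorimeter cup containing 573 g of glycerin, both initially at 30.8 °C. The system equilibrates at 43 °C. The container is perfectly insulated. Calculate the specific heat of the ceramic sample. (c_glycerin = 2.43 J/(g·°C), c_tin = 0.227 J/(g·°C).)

Energy conservation, ΣQ = 0:
468·c·(43 − 229) + 573·2.43·(43 − 30.8) + 171·0.227·(43 − 30.8) = 0
-87048 c = -17461
c = -17461/-87048 ≈ 0.2006 J/(g·°C)

c ≈ 0.201 J/(g·°C)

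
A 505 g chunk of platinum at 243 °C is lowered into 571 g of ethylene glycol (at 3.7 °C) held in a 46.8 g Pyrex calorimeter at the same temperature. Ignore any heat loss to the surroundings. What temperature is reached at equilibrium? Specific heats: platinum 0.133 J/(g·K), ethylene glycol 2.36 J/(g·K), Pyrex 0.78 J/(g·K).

Energy conservation, ΣQ = 0:
505·0.133·(T − 243) + 571·2.36·(T − 3.7) + 46.8·0.78·(T − 3.7) = 0
67.17(T − 243) + 1347.6(T − 3.7) + 36.5(T − 3.7) = 0
(67.17 + 1347.6 + 36.5) T = 67.17·243 + 1347.6·3.7 + 36.5·3.7
T ≈ 14.78 °C

T_f ≈ 14.8 °C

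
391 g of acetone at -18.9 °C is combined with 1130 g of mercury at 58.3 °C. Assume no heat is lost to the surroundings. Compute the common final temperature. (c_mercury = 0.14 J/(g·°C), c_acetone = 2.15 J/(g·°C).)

T_f ≈ -6.7 °C

|Q_mercury| = |Q_acetone|:
1130×0.14×(58.3 − T) = 391×2.15×(T − (-18.9))
158.2(58.3 − T) = 840.65(T − (-18.9))
998.85 T = -6665.2  ⇒  T ≈ -6.67 °C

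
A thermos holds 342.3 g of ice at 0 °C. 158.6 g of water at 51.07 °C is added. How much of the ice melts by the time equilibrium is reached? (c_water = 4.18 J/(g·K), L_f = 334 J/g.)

m_melted ≈ 101 g

Cooling the water to 0 °C releases 158.6·4.18·51.07 = 33857 J.
Melting all 342.3 g of ice would need 342.3·334 = 114328 J.
33857 J < 114328 J, so only part of the ice melts and the system sits at 0 °C.
Mass melted = 33857/334 ≈ 101.4 g.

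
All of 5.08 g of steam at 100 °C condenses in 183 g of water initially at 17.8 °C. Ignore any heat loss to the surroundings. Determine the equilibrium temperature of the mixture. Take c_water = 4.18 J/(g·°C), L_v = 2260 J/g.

T_f ≈ 34.6 °C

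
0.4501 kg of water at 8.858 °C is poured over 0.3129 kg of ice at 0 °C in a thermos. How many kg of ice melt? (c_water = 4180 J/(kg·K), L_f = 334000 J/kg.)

Cooling the water to 0 °C releases 0.4501×4180×8.858 = 16666 J.
Fully melting the ice requires m_ice L_f = 0.3129×334000 = 104509 J.
Since 16666 < 104509 J, not all the ice melts; equilibrium is at 0 °C.
m_melted×334000 = 16666  ⇒  m_melted ≈ 0.0499 kg.

m_melted ≈ 0.0499 kg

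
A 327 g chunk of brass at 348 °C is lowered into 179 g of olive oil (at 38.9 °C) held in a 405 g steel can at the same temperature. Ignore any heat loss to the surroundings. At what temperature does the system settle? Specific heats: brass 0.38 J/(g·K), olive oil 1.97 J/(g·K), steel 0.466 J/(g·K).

With ΣQ=0 the equilibrium temperature is the m·c-weighted mean:
T_f = (124.26×348 + 352.63×38.9 + 188.73×38.9) / (124.26 + 352.63 + 188.73)
    = 64301 / 665.62 ≈ 96.60 °C

T_f ≈ 96.6 °C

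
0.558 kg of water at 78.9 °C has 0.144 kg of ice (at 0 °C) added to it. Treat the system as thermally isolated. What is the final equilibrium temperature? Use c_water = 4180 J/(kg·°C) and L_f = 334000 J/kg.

T_f ≈ 46.3 °C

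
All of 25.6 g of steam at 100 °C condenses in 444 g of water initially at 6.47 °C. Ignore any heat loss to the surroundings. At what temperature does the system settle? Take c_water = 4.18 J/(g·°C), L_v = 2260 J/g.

T_f ≈ 41.0 °C

Energy balance with sensible and latent terms:
condense steam: −25.6·2260 = −57856
  condensed water 100 °C→T: 107.01(T − 100)
  water warms: 444·4.18·(T − 6.47) = 1855.9(T − 6.47)
1962.9 T = 57856 + 10701 + 12008 = 80565
T ≈ 41.04 °C, under the boiling point, so the assumption holds.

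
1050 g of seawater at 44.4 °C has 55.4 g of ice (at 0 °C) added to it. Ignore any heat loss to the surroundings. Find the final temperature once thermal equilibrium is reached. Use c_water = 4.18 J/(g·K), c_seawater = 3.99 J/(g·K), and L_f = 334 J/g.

T_f ≈ 37.9 °C

Sum of m c ΔT and latent-heat terms is zero:
melt ice: 55.4×334 = 18504; warm the meltwater: 231.57 T; seawater: 4189.5(T − 44.4)
4421.1 T = 186014 − 18504 = 167510
T ≈ 37.89 °C — above 0 °C, consistent with complete melting.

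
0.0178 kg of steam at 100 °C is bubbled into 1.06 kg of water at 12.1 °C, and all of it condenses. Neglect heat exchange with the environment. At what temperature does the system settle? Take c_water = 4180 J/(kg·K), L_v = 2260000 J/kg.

T_f ≈ 22.5 °C

Net heat exchanged in the isolated system is zero:
condense steam: −0.0178×2260000 = −40228
  condensate cools 100→T: 0.0178×4180×(T − 100) = 74.4(T − 100)
  water warms: 1.06×4180×(T − 12.1) = 4430.8(T − 12.1)
4505.2 T = 40228 + 7440.4 + 53613 = 101281
T ≈ 22.48 °C, under the boiling point, so the assumption holds.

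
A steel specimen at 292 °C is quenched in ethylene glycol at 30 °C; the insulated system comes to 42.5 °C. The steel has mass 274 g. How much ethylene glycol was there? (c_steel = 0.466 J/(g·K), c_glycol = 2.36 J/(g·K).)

m ≈ 1080 g

Energy conservation, ΣQ = 0:
274·0.466·(42.5 − 292) + m·2.36·(42.5 − 30) = 0
29.5 m = 31857
m = 31857/29.5 ≈ 1080 g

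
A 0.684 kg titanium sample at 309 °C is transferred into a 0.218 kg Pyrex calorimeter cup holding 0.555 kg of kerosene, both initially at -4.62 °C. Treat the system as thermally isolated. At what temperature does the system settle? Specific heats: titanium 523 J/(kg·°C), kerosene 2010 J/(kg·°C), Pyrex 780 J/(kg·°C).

T_f ≈ 63.7 °C

Heat gained plus heat lost sum to zero:
0.684×523×(T − 309) + 0.555×2010×(T − (-4.62)) + 0.218×780×(T − (-4.62)) = 0
357.73(T − 309) + 1115.6(T − (-4.62)) + 170.04(T − (-4.62)) = 0
(357.73 + 1115.6 + 170.04) T = 357.73×309 + 1115.6×(-4.62) + 170.04×(-4.62)
T = 104600 / 1643.3 = 63.7 °C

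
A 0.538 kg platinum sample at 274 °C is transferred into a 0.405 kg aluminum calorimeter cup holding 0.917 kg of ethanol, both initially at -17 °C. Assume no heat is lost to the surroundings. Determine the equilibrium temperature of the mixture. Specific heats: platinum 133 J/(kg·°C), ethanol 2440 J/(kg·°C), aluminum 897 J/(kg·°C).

T_f ≈ -9.2 °C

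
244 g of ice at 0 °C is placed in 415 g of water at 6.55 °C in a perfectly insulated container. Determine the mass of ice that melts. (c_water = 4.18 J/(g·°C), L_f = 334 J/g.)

m_melted ≈ 34 g

Water can give up m c ΔT = 415·4.18·6.55 = 11362 J before reaching 0 °C.
To melt every bit of ice: 244·334 = 81496 J.
That's not enough to melt it all — equilibrium is at 0 °C with ice remaining.
Mass melted = 11362/334 ≈ 34.02 g.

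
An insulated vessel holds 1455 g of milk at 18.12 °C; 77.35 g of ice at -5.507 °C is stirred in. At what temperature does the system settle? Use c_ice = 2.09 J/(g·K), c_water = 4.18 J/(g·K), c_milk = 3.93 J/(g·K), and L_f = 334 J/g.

T_f ≈ 12.7 °C

Setting the total heat transfer to zero:
ice -5.507→0 °C: 77.35·2.09·5.507 = 890.27; melt ice: 77.35·334 = 25835; warm the meltwater: 323.32 T; milk cools: 1455·3.93·(T − 18.12) = 5718.2(T − 18.12)
6041.5 T = 103613 − 26725 = 76888
T ≈ 12.73 °C — above 0 °C, consistent with complete melting.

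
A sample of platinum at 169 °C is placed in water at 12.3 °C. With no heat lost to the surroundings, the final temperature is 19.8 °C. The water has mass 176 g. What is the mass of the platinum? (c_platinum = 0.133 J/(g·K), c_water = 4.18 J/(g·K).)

Heat gained plus heat lost sum to zero:
m·0.133·(19.8 − 169) + 176·4.18·(19.8 − 12.3) = 0
-19.84 m = -5517.6
m = -5517.6/-19.84 ≈ 278.1 g

m ≈ 278 g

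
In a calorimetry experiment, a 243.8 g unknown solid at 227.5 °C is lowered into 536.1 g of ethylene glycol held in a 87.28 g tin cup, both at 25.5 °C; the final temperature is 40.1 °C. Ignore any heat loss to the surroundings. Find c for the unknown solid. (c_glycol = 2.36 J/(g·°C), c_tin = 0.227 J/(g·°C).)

c ≈ 0.411 J/(g·°C)

Heat gained plus heat lost sum to zero:
243.8·c·(40.1 − 227.5) + 536.1·2.36·(40.1 − 25.5) + 87.28·0.227·(40.1 − 25.5) = 0
-45688 c = -18761
c = -18761/-45688 ≈ 0.4106 J/(g·°C)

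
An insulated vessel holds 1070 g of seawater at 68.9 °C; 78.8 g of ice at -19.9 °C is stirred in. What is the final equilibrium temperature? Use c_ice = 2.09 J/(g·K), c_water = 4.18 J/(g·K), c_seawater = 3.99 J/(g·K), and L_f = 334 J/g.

T_f ≈ 57.5 °C

Taking heat into each body as positive, Σ m c ΔT = 0:
warm ice to 0 °C: 78.8×2.09×(0 − (-19.9)) = 3277.4
  latent heat to melt: 78.8×334 = 26319
  warm the meltwater: 329.38 T
  seawater: 4269.3(T − 68.9)
4598.7 T = 294155 − 29597 = 264558
T ≈ 57.53 °C. Since T > 0 °C, the all-ice-melts assumption holds.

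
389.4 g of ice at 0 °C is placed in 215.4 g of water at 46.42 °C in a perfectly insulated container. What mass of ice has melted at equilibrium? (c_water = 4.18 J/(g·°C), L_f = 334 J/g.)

m_melted ≈ 125 g

Cooling the water to 0 °C releases 215.4×4.18×46.42 = 41795 J.
To melt every bit of ice: 389.4×334 = 130060 J.
41795 J < 130060 J, so only part of the ice melts and the system sits at 0 °C.
m_melted×334 = 41795  ⇒  m_melted ≈ 125.1 g.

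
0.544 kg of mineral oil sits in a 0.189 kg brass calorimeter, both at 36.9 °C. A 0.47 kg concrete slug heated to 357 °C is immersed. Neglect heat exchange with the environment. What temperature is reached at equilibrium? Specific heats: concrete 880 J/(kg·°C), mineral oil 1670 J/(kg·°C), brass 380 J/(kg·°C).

Conservation of energy gives ΣQ = 0:
0.47*880*(T − 357) + 0.544*1670*(T − 36.9) + 0.189*380*(T − 36.9) = 0
413.6(T − 357) + 908.48(T − 36.9) + 71.82(T − 36.9) = 0
1393.9 T = 183828
T = 183828 / 1393.9 = 132 °C

T_f ≈ 131.9 °C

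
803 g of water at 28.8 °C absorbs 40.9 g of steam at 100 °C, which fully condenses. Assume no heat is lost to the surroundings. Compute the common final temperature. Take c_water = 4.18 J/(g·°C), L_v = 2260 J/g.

Let T be the final temperature. ΣQ_i = 0:
latent heat released on condensation: 40.9·2260 = 92434; condensed water 100 °C→T: 170.96(T − 100); original water: 3356.5(T − 28.8)
3527.5 T = 92434 + 17096 + 96668 = 206199
T ≈ 58.45 °C — below 100 °C, confirming all the steam condensed.

T_f ≈ 58.5 °C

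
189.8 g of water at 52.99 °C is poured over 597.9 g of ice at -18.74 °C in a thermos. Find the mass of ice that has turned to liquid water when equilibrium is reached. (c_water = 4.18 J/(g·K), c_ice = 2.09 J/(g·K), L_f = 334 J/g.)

m_melted ≈ 55.8 g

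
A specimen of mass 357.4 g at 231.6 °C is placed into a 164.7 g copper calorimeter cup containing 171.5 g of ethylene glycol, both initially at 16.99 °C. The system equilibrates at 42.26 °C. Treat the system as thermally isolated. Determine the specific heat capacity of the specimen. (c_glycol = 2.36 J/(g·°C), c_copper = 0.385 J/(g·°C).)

Taking heat into each body as positive, Σ m c ΔT = 0:
357.4×c×(42.26 − 231.6) + 171.5×2.36×(42.26 − 16.99) + 164.7×0.385×(42.26 − 16.99) = 0
-67670 c = -11830
c = -11830/-67670 ≈ 0.1748 J/(g·°C)

c ≈ 0.175 J/(g·°C)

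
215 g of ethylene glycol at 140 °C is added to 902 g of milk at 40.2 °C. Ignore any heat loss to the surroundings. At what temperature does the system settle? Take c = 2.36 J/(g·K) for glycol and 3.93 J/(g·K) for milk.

T_f ≈ 52.7 °C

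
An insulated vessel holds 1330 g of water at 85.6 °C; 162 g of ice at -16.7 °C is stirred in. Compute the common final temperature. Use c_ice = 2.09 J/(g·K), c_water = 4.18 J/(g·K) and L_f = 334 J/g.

T_f ≈ 66.7 °C

Sum of m c ΔT and latent-heat terms is zero:
warm ice to 0 °C: 162·2.09·(0 − (-16.7)) = 5654.3
  latent heat to melt: 162·334 = 54108
  warm the meltwater: 677.16 T
  water cools: 1330·4.18·(T − 85.6) = 5559.4(T − 85.6)
6236.6 T = 475885 − 59762 = 416122
T ≈ 66.72 °C (positive, so assuming full melt was valid).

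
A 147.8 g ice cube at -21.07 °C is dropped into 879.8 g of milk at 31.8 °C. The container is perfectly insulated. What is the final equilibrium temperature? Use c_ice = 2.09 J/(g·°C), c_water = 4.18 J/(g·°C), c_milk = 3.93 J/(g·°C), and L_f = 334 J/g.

T_f ≈ 13.3 °C

Energy balance with sensible and latent terms:
ice -21.07→0 °C: 147.8×2.09×21.07 = 6508.6; melt ice: 147.8×334 = 49365; meltwater 0→T: 147.8×4.18×T = 617.8 T; milk cools: 879.8×3.93×(T − 31.8) = 3457.6(T − 31.8)
4075.4 T = 109952 − 55874 = 54078
T ≈ 13.27 °C — above 0 °C, consistent with complete melting.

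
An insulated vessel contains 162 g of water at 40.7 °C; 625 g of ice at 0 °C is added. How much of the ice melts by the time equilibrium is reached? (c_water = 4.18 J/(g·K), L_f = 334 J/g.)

Cooling the water to 0 °C releases 162·4.18·40.7 = 27560 J.
Fully melting the ice requires m_ice L_f = 625·334 = 208750 J.
27560 J < 208750 J, so only part of the ice melts and the system sits at 0 °C.
m_melted·334 = 27560  ⇒  m_melted ≈ 82.52 g.

m_melted ≈ 82.5 g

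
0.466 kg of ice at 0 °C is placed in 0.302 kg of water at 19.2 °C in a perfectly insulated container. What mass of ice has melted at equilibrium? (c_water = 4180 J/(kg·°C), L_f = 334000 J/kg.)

m_melted ≈ 0.0726 kg

Water can give up m c ΔT = 0.302·4180·19.2 = 24237 J before reaching 0 °C.
Melting all 0.466 kg of ice would need 0.466·334000 = 155644 J.
Since 24237 < 155644 J, not all the ice melts; equilibrium is at 0 °C.
Mass melted = 24237/334000 ≈ 0.07257 kg.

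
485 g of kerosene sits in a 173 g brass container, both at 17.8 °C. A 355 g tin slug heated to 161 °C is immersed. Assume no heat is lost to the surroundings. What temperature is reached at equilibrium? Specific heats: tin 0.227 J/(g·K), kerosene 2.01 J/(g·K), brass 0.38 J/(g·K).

T_f ≈ 28.1 °C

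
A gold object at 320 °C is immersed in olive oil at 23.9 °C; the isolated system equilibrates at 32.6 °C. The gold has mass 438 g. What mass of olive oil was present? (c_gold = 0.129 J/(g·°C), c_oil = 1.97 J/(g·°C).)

m ≈ 947 g

Heat lost by the gold = heat gained by the oil:
438·0.129·(320 − 32.6) = m·1.97·(32.6 − 23.9)
17.14 m = 16239  ⇒  m ≈ 947.5 g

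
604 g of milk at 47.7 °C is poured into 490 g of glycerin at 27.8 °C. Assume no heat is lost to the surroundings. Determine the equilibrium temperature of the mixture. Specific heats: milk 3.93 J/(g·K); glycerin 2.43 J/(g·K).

Heat lost by the milk equals heat gained by the glycerin:
604×3.93×(47.7 − T) = 490×2.43×(T − 27.8)
2373.7(47.7 − T) = 1190.7(T − 27.8)
3564.4 T = 146328  ⇒  T ≈ 41.05 °C

T_f ≈ 41.1 °C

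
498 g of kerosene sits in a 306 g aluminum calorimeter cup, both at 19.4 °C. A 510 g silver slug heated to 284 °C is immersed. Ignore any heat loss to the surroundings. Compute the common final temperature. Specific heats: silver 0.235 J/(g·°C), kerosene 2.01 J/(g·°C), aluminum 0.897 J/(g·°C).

T_f ≈ 42.1 °C

T_f = Σ m_i c_i T_i / Σ m_i c_i:
T_f = (119.85×284 + 1001×19.4 + 274.48×19.4) / (119.85 + 1001 + 274.48)
    = 58781 / 1395.3 ≈ 42.13 °C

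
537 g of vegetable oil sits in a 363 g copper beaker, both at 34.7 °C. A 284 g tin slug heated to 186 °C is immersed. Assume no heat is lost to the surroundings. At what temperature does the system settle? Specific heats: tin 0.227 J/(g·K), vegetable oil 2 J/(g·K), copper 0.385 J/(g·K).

T_f ≈ 42.3 °C

Heat gained plus heat lost sum to zero:
284×0.227×(T − 186) + 537×2×(T − 34.7) + 363×0.385×(T − 34.7) = 0
1278.2 T = 54108
T = 54108 / 1278.2 = 42.3 °C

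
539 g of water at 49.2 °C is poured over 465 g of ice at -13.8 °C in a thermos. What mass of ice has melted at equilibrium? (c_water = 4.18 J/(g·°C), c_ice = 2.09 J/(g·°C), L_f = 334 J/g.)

Water can give up m c ΔT = 539×4.18×49.2 = 110849 J before reaching 0 °C.
Of that, 465×2.09×13.8 = 13412 J goes to bring the ice to 0 °C, leaving 97437 J.
Melting all 465 g of ice would need 465×334 = 155310 J.
97437 J < 155310 J, so only part of the ice melts and the system sits at 0 °C.
Mass melted = 97437/334 ≈ 291.7 g.

m_melted ≈ 292 g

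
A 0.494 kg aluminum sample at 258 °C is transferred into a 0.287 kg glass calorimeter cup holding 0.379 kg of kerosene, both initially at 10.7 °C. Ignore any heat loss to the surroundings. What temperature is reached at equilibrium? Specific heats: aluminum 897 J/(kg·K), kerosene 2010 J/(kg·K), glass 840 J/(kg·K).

T_f ≈ 86.5 °C

Setting the total heat transfer to zero:
0.494×897×(T − 258) + 0.379×2010×(T − 10.7) + 0.287×840×(T − 10.7) = 0
443.12(T − 258) + 761.79(T − 10.7) + 241.08(T − 10.7) = 0
1446 T = 125055
T ≈ 86.48 °C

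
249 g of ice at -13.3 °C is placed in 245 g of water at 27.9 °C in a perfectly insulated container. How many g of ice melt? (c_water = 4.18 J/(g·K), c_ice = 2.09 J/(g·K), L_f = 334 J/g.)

Heat available from the water dropping to 0 °C: 245×4.18×27.9 = 28572 J.
Warming the ice to 0 °C takes 249×2.09×13.3 = 6921.5 J, leaving 21651 J for melting.
Fully melting the ice requires m_ice L_f = 249×334 = 83166 J.
21651 J < 83166 J, so only part of the ice melts and the system sits at 0 °C.
m_melted×334 = 21651  ⇒  m_melted ≈ 64.82 g.

m_melted ≈ 64.8 g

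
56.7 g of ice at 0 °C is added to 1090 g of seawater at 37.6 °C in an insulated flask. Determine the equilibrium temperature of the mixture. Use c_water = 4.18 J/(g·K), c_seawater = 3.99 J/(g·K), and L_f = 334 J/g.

T_f ≈ 31.5 °C

Taking heat into each body as positive, Σ m c ΔT = 0:
latent heat to melt: 56.7×334 = 18938
  warm the meltwater: 237.01 T
  seawater: 4349.1(T − 37.6)
4586.1 T = 163526 − 18938 = 144588
T ≈ 31.53 °C (positive, so assuming full melt was valid).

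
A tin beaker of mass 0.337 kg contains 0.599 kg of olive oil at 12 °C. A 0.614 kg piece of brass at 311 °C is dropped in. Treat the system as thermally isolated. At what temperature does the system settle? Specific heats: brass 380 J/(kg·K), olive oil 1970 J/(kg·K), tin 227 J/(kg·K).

T_f ≈ 58.8 °C

Taking heat into each body as positive, Σ m c ΔT = 0:
0.614*380*(T − 311) + 0.599*1970*(T − 12) + 0.337*227*(T − 12) = 0
233.32(T − 311) + 1180(T − 12) + 76.5(T − 12) = 0
(233.32 + 1180 + 76.5) T = 233.32*311 + 1180*12 + 76.5*12
T ≈ 58.83 °C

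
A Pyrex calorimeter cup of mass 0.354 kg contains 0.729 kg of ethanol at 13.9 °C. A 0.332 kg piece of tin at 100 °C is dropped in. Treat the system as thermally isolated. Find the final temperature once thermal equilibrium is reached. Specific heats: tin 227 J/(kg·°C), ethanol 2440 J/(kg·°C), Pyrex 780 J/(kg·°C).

Energy conservation, ΣQ = 0:
0.332·227·(T − 100) + 0.729·2440·(T − 13.9) + 0.354·780·(T − 13.9) = 0
2130.2 T = 36099
T ≈ 16.95 °C

T_f ≈ 16.9 °C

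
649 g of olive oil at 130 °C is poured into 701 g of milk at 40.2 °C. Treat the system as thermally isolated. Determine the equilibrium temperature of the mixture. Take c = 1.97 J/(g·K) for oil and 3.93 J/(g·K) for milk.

Taking heat into each body as positive, Σ m c ΔT = 0:
649*1.97*(T − 130) + 701*3.93*(T − 40.2) = 0
4033.5 T = 276957
T = 276957/4033.5 ≈ 68.66 °C

T_f ≈ 68.7 °C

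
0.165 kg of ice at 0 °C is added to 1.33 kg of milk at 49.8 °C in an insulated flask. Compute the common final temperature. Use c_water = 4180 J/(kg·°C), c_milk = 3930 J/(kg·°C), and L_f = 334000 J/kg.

Let T be the final temperature. ΣQ_i = 0:
melt ice: 0.165×334000 = 55110; meltwater 0→T: 0.165×4180×T = 689.7 T; milk: 5226.9(T − 49.8)
5916.6 T = 260300 − 55110 = 205190
T ≈ 34.68 °C — above 0 °C, consistent with complete melting.

T_f ≈ 34.7 °C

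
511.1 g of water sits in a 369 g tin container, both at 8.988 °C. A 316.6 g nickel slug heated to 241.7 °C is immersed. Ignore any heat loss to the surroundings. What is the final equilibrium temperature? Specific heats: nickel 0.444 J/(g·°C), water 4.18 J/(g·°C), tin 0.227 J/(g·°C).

T_f ≈ 22.8 °C

Conservation of energy gives ΣQ = 0:
316.6·0.444·(T − 241.7) + 511.1·4.18·(T − 8.988) + 369·0.227·(T − 8.988) = 0
140.57(T − 241.7) + 2136.4(T − 8.988) + 83.76(T − 8.988) = 0
2360.7 T = 53931
T = 53931 / 2360.7 = 22.8 °C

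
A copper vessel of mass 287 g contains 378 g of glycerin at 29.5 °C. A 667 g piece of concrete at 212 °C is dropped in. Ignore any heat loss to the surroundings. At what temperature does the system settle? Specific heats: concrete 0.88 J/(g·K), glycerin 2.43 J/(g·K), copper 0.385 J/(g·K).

T_f ≈ 95.8 °C

Taking heat into each body as positive, Σ m c ΔT = 0:
667×0.88×(T − 212) + 378×2.43×(T − 29.5) + 287×0.385×(T − 29.5) = 0
(586.96 + 918.54 + 110.5) T = 586.96×212 + 918.54×29.5 + 110.5×29.5
T = 154792 / 1616 = 95.8 °C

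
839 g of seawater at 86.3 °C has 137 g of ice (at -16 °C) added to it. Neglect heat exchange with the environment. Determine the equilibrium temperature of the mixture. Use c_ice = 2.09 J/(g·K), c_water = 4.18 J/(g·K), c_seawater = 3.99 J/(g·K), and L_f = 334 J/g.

Energy balance with sensible and latent terms:
warm ice to 0 °C: 137×2.09×(0 − (-16)) = 4581.3
  melt ice: 137×334 = 45758
  warm the meltwater: 572.66 T
  seawater cools: 839×3.99×(T − 86.3) = 3347.6(T − 86.3)
3920.3 T = 288899 − 50339 = 238559
T ≈ 60.85 °C (positive, so assuming full melt was valid).

T_f ≈ 60.9 °C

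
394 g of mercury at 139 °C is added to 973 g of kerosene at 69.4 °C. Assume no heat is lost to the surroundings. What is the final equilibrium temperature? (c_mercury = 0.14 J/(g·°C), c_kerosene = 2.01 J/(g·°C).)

T_f ≈ 71.3 °C

T_f is the heat-capacity-weighted average of the initial temperatures:
T_f = (55.16*139 + 1955.7*69.4) / (55.16 + 1955.7)
    = 143395 / 2010.9 ≈ 71.31 °C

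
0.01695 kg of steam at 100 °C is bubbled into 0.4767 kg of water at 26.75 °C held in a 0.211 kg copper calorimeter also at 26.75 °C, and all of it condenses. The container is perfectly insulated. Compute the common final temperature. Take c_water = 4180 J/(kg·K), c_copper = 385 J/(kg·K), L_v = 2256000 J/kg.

T_f ≈ 47.0 °C

Net heat exchanged in the isolated system is zero:
steam→water at 100 °C releases m L_v = 0.01695·2256000 = 38239; condensate cools 100→T: 0.01695·4180·(T − 100) = 70.85(T − 100); water warms: 0.4767·4180·(T − 26.75) = 1992.6(T − 26.75); copper cup: 0.211·385·(T − 26.75) = 81.23(T − 26.75)
2144.7 T = 38239 + 7085.1 + 55475 = 100800
T ≈ 47.00 °C — below 100 °C, confirming all the steam condensed.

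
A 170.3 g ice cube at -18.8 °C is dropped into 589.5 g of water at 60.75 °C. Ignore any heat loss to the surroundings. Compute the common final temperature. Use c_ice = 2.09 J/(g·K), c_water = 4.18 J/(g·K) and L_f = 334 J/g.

Net heat exchanged in the isolated system is zero:
ice -18.8→0 °C: 170.3·2.09·18.8 = 6691.4
  latent heat to melt: 170.3·334 = 56880
  warm the meltwater: 711.85 T
  water cools: 589.5·4.18·(T − 60.75) = 2464.1(T − 60.75)
3176 T = 149695 − 63572 = 86123
T ≈ 27.12 °C. Since T > 0 °C, the all-ice-melts assumption holds.

T_f ≈ 27.1 °C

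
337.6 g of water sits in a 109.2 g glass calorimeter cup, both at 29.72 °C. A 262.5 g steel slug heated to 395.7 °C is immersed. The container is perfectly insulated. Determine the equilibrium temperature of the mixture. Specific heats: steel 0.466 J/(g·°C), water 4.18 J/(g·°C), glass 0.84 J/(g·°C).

T_f ≈ 57.3 °C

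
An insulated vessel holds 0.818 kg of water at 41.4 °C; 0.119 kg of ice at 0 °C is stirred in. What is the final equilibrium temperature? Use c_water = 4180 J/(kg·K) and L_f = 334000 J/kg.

T_f ≈ 26.0 °C

Conservation of energy gives ΣQ = 0:
melt ice: 0.119×334000 = 39746
  warm the meltwater: 497.42 T
  water: 3419.2(T − 41.4)
3916.7 T = 141557 − 39746 = 101811
T ≈ 25.99 °C (positive, so assuming full melt was valid).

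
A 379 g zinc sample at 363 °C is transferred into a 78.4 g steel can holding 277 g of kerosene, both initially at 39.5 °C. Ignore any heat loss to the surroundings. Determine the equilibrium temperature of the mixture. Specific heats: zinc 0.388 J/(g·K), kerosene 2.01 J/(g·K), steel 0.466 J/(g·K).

T_f ≈ 103.8 °C

Heat gained plus heat lost sum to zero:
379×0.388×(T − 363) + 277×2.01×(T − 39.5) + 78.4×0.466×(T − 39.5) = 0
740.36 T = 76815
T ≈ 103.75 °C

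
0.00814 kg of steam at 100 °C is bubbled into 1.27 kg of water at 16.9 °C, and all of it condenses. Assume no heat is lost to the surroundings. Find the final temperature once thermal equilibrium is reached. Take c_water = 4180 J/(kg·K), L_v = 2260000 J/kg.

Sum of m c ΔT and latent-heat terms is zero:
condense steam: −0.00814·2260000 = −18396; condensate cools 100→T: 0.00814·4180·(T − 100) = 34.03(T − 100); water warms: 1.27·4180·(T − 16.9) = 5308.6(T − 16.9)
5342.6 T = 18396 + 3402.5 + 89715 = 111514
T ≈ 20.87 °C — below 100 °C, confirming all the steam condensed.

T_f ≈ 20.9 °C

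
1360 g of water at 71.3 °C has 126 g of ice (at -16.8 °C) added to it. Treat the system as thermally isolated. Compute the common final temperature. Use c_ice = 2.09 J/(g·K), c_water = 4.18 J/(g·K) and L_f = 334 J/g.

Sum of m c ΔT and latent-heat terms is zero:
ice -16.8→0 °C: 126·2.09·16.8 = 4424.1; melt ice: 126·334 = 42084; meltwater 0→T: 126·4.18·T = 526.68 T; water: 5684.8(T − 71.3)
6211.5 T = 405326 − 46508 = 358818
T ≈ 57.77 °C (positive, so assuming full melt was valid).

T_f ≈ 57.8 °C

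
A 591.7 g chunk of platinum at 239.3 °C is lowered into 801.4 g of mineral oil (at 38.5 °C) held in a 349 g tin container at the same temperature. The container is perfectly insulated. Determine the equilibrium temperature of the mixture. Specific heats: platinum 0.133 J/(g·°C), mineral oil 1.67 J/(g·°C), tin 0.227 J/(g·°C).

T_f ≈ 49.1 °C

Energy conservation, ΣQ = 0:
591.7*0.133*(T − 239.3) + 801.4*1.67*(T − 38.5) + 349*0.227*(T − 38.5) = 0
78.7(T − 239.3) + 1338.3(T − 38.5) + 79.22(T − 38.5) = 0
1496.3 T = 73408
T = 73408 / 1496.3 = 49.1 °C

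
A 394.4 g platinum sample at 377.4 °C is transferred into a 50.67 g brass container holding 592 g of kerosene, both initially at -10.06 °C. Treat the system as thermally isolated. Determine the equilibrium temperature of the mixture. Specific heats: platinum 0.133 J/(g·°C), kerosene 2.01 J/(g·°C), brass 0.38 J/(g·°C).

Energy conservation, ΣQ = 0:
394.4×0.133×(T − 377.4) + 592×2.01×(T − (-10.06)) + 50.67×0.38×(T − (-10.06)) = 0
52.46(T − 377.4) + 1189.9(T − (-10.06)) + 19.25(T − (-10.06)) = 0
(52.46 + 1189.9 + 19.25) T = 52.46×377.4 + 1189.9×(-10.06) + 19.25×(-10.06)
T ≈ 6.05 °C

T_f ≈ 6.0 °C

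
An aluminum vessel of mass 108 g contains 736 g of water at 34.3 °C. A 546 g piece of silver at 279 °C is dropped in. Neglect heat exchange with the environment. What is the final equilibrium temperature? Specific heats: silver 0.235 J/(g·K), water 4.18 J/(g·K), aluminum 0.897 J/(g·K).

T_f ≈ 43.8 °C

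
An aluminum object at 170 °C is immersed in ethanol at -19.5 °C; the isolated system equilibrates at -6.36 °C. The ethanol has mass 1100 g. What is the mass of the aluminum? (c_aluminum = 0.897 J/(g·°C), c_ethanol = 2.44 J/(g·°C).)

|Q_aluminum| = |Q_ethanol|:
m·0.897·(170 − -6.36) = 1100·2.44·(-6.36 − (-19.5))
158.19 m = 35268  ⇒  m ≈ 222.9 g

m ≈ 223 g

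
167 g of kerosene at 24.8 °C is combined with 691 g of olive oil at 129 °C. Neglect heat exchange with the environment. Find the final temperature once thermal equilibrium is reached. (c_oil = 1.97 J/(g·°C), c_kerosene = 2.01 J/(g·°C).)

T_f ≈ 108.4 °C

Setting the total heat transfer to zero:
691×1.97×(T − 129) + 167×2.01×(T − 24.8) = 0
1696.9 T = 183928
T = 183928/1696.9 ≈ 108.39 °C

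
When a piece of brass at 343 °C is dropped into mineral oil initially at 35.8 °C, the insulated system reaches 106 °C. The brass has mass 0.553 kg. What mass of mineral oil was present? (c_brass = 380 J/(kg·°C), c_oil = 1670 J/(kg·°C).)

m ≈ 0.425 kg

Heat lost by the brass = heat gained by the oil:
0.553·380·(343 − 106) = m·1670·(106 − 35.8)
117234 m = 49803  ⇒  m ≈ 0.4248 kg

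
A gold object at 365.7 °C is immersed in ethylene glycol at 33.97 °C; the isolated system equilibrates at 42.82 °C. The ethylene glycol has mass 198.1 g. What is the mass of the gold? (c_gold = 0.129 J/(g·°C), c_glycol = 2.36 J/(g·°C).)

Heat lost by the gold = heat gained by the glycol:
m×0.129×(365.7 − 42.82) = 198.1×2.36×(42.82 − 33.97)
41.65 m = 4137.5  ⇒  m ≈ 99.34 g

m ≈ 99.3 g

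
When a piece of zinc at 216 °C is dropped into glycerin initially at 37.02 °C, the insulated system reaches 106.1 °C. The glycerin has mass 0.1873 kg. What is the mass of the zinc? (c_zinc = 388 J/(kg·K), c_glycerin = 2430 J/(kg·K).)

Heat lost by the zinc = heat gained by the glycerin:
m×388×(216 − 106.1) = 0.1873×2430×(106.1 − 37.02)
42641 m = 31441  ⇒  m ≈ 0.7373 kg

m ≈ 0.737 kg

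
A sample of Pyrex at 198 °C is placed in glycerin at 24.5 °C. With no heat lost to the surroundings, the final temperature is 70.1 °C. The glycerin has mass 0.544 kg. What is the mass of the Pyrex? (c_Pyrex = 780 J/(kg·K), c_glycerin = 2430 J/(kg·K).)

m ≈ 0.604 kg

Taking heat into each body as positive, Σ m c ΔT = 0:
m×780×(70.1 − 198) + 0.544×2430×(70.1 − 24.5) = 0
-99762 m = -60280
m = -60280/-99762 ≈ 0.6042 kg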